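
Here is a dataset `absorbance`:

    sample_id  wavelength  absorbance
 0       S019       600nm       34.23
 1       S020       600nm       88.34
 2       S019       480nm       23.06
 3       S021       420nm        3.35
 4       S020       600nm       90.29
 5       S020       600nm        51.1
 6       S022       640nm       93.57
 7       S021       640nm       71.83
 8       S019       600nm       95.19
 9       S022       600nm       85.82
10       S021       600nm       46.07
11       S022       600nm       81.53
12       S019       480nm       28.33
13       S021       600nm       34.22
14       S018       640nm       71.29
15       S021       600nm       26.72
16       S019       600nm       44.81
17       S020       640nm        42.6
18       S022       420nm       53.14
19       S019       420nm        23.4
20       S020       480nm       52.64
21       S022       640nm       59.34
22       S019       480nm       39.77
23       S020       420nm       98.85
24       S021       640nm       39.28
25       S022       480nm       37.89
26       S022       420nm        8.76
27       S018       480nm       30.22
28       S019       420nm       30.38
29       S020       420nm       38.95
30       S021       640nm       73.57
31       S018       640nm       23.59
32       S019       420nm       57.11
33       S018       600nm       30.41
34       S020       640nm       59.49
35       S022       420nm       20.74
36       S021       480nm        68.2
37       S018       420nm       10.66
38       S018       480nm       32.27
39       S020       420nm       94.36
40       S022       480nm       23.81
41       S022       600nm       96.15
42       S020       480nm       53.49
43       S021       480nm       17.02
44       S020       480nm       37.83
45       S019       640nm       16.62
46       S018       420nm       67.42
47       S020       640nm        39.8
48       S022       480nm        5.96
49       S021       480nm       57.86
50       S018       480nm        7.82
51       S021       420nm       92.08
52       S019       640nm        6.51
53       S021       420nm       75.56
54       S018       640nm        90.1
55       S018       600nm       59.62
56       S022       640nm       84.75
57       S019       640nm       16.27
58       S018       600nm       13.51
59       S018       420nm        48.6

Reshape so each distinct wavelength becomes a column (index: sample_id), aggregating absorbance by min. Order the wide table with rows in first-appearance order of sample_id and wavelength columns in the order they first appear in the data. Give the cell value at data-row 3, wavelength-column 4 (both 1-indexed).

39.28

With rows in first-appearance order of sample_id, row 3 is sample_id=S021. wavelength columns in first-appearance order: 600nm, 480nm, 420nm, 640nm; column 4 is 640nm.
Long rows with sample_id=S021, wavelength=640nm: min(71.83, 39.28, 73.57) = 39.28.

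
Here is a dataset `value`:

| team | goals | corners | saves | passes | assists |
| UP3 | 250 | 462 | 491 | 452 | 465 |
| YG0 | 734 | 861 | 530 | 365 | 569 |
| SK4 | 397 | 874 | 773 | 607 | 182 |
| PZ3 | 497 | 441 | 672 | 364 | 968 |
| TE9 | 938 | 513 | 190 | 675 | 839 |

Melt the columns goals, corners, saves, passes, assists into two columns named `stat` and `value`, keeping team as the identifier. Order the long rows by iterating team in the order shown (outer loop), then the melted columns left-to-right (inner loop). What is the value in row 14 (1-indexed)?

25 rows total (5 × 5). Row 14: index ⌊(14-1)/5⌋ = 2 into team → SK4; (14-1) mod 5 = 3 into the melted columns → passes.
So row 14 is (SK4, passes, 607); value = 607.

607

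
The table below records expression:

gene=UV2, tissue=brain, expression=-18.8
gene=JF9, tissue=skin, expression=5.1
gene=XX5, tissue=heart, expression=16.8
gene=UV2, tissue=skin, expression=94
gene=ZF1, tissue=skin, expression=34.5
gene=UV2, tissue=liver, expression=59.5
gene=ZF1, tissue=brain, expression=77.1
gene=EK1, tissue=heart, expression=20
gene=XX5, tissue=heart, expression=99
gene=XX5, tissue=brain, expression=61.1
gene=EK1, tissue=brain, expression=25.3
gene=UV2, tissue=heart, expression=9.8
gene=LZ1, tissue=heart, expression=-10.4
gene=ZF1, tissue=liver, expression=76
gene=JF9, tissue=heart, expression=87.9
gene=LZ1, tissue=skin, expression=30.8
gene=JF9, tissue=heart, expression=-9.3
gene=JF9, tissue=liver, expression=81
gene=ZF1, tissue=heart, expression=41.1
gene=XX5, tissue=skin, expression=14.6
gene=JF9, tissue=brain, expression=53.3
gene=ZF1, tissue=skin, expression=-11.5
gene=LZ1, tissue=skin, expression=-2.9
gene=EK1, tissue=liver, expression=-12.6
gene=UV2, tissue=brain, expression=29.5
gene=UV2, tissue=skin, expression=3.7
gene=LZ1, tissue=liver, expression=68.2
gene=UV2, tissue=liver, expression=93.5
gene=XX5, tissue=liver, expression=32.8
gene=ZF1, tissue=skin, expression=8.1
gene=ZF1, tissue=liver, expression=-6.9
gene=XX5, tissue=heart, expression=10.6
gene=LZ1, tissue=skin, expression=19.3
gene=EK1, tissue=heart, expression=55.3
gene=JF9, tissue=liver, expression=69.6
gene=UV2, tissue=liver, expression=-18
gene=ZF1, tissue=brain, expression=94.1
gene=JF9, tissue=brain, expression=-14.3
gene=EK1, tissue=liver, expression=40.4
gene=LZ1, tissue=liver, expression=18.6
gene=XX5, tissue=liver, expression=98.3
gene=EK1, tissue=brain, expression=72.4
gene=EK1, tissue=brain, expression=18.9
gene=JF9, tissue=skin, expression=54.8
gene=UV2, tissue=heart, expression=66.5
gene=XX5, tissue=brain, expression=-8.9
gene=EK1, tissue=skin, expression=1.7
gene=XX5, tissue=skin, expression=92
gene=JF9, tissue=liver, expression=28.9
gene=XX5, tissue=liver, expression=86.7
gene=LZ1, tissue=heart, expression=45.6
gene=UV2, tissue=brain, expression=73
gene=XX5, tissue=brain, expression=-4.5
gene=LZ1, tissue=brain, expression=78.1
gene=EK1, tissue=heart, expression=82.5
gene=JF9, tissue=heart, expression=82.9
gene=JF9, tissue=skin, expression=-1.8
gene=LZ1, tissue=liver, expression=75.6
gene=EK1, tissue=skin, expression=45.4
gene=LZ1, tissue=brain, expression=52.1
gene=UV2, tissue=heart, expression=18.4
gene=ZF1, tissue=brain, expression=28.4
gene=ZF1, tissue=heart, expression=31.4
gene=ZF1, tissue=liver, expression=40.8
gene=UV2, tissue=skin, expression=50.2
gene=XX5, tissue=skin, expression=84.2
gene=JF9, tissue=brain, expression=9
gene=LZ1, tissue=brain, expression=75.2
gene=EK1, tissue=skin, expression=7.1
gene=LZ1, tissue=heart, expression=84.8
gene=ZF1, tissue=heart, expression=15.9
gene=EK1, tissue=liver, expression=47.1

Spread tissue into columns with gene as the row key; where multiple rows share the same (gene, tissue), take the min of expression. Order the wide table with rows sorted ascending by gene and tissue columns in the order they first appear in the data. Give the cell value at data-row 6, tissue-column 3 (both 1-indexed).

15.9

With rows sorted ascending by gene, row 6 is gene=ZF1. tissue columns in first-appearance order: brain, skin, heart, liver; column 3 is heart.
Long rows with gene=ZF1, tissue=heart: min(41.1, 31.4, 15.9) = 15.9.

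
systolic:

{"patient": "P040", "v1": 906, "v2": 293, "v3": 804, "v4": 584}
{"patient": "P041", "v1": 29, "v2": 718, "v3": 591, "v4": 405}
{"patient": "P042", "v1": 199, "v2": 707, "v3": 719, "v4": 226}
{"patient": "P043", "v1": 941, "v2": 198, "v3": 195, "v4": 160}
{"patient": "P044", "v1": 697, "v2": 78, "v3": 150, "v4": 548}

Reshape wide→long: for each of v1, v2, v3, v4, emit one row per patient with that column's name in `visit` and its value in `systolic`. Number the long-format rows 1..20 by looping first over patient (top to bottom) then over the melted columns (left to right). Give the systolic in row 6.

718

20 rows total (5 × 4). Row 6: index ⌊(6-1)/4⌋ = 1 into patient → P041; (6-1) mod 4 = 1 into the melted columns → v2.
So row 6 is (P041, v2, 718); systolic = 718.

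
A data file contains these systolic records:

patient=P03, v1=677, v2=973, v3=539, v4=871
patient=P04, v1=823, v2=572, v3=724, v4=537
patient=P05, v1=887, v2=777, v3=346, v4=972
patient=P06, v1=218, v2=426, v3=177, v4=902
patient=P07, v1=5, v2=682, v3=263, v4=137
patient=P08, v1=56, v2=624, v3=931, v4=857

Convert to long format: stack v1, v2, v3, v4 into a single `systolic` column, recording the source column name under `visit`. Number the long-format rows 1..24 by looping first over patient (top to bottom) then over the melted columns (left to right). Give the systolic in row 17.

24 rows total (6 × 4). Row 17: index ⌊(17-1)/4⌋ = 4 into patient → P07; (17-1) mod 4 = 0 into the melted columns → v1.
So row 17 is (P07, v1, 5); systolic = 5.

5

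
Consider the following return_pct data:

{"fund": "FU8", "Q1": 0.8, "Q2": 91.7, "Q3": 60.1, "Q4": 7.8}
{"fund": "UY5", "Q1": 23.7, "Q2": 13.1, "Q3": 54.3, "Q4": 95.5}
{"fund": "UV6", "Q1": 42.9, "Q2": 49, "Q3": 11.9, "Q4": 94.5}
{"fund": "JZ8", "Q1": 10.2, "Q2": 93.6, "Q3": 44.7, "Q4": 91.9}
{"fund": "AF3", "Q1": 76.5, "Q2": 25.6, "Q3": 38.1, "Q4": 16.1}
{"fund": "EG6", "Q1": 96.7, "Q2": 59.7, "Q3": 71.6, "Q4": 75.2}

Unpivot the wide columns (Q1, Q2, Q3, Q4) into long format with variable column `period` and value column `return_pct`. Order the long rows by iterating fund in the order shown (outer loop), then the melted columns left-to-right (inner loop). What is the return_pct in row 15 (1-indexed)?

44.7

24 rows total (6 × 4). Row 15: index ⌊(15-1)/4⌋ = 3 into fund → JZ8; (15-1) mod 4 = 2 into the melted columns → Q3.
So row 15 is (JZ8, Q3, 44.7); return_pct = 44.7.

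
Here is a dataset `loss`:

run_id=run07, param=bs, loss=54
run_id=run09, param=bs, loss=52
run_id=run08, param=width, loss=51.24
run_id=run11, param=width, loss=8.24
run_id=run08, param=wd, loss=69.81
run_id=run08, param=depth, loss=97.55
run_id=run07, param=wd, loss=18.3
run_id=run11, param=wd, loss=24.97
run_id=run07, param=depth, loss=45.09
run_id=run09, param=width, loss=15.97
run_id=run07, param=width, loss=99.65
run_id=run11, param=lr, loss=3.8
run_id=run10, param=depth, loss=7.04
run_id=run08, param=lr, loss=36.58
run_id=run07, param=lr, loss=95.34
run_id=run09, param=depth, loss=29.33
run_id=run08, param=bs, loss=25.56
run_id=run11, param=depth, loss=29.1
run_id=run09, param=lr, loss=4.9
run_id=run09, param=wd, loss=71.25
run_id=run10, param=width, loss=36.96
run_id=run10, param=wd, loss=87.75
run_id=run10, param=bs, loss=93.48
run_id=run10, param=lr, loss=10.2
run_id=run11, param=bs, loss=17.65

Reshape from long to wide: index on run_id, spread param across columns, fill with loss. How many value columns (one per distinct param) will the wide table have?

5

5 distinct param values: wd, depth, width, bs, lr.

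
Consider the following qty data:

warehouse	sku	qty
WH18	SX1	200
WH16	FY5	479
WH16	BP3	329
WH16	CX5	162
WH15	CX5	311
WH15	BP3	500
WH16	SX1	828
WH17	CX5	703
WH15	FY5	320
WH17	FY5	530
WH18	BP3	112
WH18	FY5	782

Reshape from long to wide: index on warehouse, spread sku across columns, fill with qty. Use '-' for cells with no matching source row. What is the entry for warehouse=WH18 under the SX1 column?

The long row with warehouse=WH18, sku=SX1 has qty=200.

200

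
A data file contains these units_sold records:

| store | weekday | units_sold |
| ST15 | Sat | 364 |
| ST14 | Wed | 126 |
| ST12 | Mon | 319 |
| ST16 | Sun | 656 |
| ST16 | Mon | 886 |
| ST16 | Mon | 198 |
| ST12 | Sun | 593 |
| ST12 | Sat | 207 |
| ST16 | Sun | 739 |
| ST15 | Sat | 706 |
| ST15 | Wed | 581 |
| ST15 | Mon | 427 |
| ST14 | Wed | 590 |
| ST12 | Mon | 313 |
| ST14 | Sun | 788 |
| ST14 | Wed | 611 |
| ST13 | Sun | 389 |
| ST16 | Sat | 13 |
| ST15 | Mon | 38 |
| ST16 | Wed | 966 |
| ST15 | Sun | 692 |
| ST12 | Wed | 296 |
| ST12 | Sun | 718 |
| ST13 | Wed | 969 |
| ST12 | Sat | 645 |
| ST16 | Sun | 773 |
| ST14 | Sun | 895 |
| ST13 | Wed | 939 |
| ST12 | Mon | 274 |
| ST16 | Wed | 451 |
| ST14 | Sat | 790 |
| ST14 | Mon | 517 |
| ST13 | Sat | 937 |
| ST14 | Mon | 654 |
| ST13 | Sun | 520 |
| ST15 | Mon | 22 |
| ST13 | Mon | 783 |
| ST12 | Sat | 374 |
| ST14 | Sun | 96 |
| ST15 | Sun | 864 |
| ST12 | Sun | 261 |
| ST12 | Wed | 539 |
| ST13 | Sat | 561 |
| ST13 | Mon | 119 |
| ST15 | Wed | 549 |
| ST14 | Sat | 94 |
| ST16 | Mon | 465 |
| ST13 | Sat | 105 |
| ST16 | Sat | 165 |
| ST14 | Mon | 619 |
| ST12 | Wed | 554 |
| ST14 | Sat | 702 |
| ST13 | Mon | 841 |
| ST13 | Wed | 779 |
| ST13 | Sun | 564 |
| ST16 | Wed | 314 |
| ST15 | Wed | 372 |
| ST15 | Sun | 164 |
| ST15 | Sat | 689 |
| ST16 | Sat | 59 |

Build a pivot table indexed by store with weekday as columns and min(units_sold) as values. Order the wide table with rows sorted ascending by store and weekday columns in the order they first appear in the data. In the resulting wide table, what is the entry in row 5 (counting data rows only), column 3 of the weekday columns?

With rows sorted ascending by store, row 5 is store=ST16. weekday columns in first-appearance order: Sat, Wed, Mon, Sun; column 3 is Mon.
Long rows with store=ST16, weekday=Mon: min(886, 198, 465) = 198.

198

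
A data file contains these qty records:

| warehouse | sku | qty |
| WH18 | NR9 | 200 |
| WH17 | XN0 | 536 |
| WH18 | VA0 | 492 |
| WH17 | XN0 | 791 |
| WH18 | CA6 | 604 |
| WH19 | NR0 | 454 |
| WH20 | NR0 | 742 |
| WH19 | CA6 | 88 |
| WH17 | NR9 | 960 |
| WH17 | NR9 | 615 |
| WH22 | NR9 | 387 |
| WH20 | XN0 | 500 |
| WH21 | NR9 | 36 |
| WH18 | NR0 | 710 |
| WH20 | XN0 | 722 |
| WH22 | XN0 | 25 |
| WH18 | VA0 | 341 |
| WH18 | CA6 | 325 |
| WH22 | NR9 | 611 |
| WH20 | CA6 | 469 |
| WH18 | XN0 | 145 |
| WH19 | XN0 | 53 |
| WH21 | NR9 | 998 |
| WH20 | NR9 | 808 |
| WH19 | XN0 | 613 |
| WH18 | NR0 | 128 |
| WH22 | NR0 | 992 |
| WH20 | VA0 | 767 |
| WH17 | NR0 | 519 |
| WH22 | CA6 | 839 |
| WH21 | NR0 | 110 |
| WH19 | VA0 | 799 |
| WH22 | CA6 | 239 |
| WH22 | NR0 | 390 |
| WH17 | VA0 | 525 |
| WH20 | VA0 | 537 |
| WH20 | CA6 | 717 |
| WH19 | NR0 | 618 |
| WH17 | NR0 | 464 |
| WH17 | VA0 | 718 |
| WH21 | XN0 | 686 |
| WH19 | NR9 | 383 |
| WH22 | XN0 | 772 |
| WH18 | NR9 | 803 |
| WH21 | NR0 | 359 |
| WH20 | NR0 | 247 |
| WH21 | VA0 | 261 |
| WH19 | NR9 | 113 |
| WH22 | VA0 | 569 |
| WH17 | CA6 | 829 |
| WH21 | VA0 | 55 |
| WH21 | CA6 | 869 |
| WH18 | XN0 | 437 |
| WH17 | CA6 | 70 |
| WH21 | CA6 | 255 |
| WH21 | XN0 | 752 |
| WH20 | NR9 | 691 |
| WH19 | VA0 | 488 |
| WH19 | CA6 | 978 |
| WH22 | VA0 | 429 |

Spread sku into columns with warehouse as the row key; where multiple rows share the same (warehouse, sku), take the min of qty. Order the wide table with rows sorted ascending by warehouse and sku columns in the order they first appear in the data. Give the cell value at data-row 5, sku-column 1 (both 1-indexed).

36

With rows sorted ascending by warehouse, row 5 is warehouse=WH21. sku columns in first-appearance order: NR9, XN0, VA0, CA6, NR0; column 1 is NR9.
Long rows with warehouse=WH21, sku=NR9: min(36, 998) = 36.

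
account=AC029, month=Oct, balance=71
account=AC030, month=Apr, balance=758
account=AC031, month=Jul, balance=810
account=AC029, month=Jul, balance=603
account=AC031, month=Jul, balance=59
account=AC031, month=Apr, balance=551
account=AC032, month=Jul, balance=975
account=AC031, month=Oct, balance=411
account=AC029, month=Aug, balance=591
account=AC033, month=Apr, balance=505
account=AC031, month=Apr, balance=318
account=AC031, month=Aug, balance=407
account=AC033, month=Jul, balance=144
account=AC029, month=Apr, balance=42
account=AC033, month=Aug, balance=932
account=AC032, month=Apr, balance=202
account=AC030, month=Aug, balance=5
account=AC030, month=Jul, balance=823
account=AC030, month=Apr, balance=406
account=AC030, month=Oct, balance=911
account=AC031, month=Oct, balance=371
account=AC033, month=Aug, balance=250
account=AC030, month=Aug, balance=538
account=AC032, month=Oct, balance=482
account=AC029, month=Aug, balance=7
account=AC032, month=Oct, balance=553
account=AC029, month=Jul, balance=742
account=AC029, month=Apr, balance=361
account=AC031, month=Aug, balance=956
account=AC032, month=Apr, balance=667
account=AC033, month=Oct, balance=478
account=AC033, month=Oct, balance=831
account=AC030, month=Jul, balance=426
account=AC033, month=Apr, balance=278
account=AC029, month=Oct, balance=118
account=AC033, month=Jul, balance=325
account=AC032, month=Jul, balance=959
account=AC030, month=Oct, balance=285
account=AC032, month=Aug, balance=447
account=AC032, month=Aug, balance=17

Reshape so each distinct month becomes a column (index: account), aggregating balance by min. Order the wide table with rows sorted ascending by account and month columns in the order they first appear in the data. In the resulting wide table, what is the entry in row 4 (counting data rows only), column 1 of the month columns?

482

With rows sorted ascending by account, row 4 is account=AC032. month columns in first-appearance order: Oct, Apr, Jul, Aug; column 1 is Oct.
Long rows with account=AC032, month=Oct: min(482, 553) = 482.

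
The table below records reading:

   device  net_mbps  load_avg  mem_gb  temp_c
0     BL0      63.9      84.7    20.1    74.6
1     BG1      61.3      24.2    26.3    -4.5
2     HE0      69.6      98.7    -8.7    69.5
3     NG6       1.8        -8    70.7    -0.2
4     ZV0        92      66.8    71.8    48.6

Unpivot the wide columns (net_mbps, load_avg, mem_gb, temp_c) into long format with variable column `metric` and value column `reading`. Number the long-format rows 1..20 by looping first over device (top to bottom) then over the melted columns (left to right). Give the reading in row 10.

20 rows total (5 × 4). Row 10: index ⌊(10-1)/4⌋ = 2 into device → HE0; (10-1) mod 4 = 1 into the melted columns → load_avg.
So row 10 is (HE0, load_avg, 98.7); reading = 98.7.

98.7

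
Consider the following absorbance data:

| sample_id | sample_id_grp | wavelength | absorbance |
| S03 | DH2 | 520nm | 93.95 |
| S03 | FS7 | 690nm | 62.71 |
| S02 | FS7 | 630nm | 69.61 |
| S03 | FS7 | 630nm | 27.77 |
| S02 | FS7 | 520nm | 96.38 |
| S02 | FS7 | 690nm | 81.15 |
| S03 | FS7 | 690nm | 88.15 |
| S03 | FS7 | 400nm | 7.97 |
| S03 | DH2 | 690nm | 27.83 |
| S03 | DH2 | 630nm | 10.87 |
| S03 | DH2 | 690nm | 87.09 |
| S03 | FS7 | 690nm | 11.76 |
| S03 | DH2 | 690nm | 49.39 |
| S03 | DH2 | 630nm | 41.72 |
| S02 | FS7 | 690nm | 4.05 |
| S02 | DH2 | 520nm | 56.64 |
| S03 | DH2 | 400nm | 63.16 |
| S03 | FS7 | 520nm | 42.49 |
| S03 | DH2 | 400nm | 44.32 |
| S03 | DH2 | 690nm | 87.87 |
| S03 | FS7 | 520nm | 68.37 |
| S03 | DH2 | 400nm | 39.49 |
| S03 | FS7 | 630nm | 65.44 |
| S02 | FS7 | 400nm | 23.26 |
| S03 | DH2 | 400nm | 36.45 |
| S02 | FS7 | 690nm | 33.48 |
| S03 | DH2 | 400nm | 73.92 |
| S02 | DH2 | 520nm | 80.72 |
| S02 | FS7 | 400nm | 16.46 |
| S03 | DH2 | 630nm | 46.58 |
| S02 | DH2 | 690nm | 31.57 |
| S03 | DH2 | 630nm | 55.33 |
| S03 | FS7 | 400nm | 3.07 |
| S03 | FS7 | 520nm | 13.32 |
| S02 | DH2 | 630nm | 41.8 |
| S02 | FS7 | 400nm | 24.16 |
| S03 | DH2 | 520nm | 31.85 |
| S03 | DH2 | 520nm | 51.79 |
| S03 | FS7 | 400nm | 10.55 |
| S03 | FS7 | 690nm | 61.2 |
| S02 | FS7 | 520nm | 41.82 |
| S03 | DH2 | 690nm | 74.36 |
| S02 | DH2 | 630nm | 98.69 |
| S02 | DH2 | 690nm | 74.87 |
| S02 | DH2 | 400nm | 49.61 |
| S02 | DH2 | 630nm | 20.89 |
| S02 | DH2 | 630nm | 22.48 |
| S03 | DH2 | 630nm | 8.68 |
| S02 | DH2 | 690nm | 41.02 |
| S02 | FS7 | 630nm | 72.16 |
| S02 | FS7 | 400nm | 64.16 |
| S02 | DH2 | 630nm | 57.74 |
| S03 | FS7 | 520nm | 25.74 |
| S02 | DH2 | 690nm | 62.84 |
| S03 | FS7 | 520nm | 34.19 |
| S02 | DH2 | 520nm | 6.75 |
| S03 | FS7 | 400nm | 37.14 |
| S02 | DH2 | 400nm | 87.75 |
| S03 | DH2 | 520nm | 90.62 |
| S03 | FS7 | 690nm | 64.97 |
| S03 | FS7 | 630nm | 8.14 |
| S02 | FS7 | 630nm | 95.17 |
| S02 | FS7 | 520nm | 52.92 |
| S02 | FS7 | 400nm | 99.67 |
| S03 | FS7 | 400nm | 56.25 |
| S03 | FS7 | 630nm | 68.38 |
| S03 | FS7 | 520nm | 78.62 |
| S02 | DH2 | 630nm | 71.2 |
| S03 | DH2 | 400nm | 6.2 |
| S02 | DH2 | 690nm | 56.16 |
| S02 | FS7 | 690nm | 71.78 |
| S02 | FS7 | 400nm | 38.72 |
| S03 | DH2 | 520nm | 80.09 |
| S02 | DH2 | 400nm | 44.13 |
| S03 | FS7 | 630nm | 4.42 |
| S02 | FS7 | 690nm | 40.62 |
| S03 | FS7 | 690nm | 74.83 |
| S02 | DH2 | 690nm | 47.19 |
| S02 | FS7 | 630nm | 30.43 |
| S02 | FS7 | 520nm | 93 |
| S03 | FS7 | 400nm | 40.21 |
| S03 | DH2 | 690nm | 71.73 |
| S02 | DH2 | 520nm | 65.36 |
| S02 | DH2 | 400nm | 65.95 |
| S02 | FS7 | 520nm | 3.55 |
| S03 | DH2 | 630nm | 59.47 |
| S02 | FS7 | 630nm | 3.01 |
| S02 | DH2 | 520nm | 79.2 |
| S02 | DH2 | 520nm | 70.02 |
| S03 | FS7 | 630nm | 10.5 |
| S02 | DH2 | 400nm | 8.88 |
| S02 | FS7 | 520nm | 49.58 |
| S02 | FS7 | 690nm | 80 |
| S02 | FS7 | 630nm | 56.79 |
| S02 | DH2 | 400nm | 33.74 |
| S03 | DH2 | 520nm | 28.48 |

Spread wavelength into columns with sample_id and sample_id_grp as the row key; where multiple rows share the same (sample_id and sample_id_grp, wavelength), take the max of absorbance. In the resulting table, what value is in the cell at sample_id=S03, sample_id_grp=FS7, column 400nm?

56.25

Rows with sample_id=S03, sample_id_grp=FS7 and wavelength=400nm: absorbance values are 7.97, 3.07, 10.55, 37.14, 56.25, 40.21.
max(7.97, 3.07, 10.55, 37.14, 56.25, 40.21) = 56.25.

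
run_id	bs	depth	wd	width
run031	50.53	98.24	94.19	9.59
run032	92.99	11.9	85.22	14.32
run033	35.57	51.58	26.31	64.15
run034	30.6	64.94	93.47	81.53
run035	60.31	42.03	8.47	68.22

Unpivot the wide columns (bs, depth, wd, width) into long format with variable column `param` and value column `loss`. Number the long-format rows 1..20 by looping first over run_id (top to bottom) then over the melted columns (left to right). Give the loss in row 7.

20 rows total (5 × 4). Row 7: index ⌊(7-1)/4⌋ = 1 into run_id → run032; (7-1) mod 4 = 2 into the melted columns → wd.
So row 7 is (run032, wd, 85.22); loss = 85.22.

85.22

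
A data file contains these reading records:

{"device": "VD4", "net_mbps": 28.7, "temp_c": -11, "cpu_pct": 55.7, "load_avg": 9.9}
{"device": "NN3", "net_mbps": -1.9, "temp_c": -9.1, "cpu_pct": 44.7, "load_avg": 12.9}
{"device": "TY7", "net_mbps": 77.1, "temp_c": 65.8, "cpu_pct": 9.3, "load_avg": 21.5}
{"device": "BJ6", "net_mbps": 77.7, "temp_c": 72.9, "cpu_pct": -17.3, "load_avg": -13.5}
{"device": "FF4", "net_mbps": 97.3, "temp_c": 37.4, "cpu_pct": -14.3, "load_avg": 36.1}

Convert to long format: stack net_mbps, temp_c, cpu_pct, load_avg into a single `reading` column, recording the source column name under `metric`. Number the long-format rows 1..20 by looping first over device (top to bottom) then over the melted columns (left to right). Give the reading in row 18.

37.4

20 rows total (5 × 4). Row 18: index ⌊(18-1)/4⌋ = 4 into device → FF4; (18-1) mod 4 = 1 into the melted columns → temp_c.
So row 18 is (FF4, temp_c, 37.4); reading = 37.4.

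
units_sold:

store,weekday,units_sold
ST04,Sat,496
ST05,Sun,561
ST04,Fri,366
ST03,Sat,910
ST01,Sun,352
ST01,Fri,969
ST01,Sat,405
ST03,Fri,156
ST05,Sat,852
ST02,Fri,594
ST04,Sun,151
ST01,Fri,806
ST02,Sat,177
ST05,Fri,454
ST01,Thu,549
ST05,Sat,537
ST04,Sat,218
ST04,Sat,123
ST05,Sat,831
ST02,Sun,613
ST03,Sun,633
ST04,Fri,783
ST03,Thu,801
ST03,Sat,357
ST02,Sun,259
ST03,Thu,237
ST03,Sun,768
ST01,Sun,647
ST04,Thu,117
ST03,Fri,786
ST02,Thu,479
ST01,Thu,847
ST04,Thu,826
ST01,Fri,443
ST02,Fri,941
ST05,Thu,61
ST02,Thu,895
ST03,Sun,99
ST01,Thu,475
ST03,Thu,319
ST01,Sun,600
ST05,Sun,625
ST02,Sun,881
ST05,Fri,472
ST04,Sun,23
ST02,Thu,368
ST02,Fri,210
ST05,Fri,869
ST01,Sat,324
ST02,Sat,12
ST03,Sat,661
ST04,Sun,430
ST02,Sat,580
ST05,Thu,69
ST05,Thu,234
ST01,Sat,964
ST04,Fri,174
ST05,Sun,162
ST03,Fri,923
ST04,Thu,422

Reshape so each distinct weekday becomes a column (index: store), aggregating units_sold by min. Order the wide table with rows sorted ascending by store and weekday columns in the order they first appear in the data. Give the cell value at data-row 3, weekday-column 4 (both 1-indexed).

237

With rows sorted ascending by store, row 3 is store=ST03. weekday columns in first-appearance order: Sat, Sun, Fri, Thu; column 4 is Thu.
Long rows with store=ST03, weekday=Thu: min(801, 237, 319) = 237.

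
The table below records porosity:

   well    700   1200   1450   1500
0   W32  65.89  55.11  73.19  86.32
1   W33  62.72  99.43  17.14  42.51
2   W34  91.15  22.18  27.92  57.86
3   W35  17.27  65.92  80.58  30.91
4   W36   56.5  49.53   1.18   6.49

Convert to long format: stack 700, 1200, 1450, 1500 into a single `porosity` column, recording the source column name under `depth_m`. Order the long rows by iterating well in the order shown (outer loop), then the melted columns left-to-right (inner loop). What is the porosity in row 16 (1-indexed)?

20 rows total (5 × 4). Row 16: index ⌊(16-1)/4⌋ = 3 into well → W35; (16-1) mod 4 = 3 into the melted columns → 1500.
So row 16 is (W35, 1500, 30.91); porosity = 30.91.

30.91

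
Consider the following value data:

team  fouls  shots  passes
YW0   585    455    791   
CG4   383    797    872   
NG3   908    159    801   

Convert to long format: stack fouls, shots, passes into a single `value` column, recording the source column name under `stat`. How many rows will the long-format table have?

3 team values × 3 melted columns = 9 rows.

9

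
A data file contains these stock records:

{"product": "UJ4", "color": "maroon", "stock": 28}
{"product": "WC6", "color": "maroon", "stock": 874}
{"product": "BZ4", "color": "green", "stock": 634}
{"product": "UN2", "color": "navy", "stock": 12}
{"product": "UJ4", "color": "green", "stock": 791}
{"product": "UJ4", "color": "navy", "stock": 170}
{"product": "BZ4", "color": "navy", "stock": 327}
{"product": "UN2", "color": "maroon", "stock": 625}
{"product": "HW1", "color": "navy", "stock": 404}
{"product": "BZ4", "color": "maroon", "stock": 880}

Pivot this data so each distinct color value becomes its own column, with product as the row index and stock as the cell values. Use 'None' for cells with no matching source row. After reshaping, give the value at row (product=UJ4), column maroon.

The long row with product=UJ4, color=maroon has stock=28.

28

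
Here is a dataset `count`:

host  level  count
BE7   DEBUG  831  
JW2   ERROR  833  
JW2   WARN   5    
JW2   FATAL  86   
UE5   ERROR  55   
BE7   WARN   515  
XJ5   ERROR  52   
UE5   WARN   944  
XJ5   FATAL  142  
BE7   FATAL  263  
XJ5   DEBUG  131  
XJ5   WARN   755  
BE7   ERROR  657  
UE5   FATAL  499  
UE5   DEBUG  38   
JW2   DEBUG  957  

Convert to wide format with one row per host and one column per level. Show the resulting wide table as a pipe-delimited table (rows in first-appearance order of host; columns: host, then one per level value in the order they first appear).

Columns: host plus the 4 distinct level values (DEBUG, ERROR, WARN, FATAL).
For example, row BE7 column DEBUG takes count=831 from the long row (BE7, DEBUG).

| host | DEBUG | ERROR | WARN | FATAL |
| BE7 | 831 | 657 | 515 | 263 |
| JW2 | 957 | 833 | 5 | 86 |
| UE5 | 38 | 55 | 944 | 499 |
| XJ5 | 131 | 52 | 755 | 142 |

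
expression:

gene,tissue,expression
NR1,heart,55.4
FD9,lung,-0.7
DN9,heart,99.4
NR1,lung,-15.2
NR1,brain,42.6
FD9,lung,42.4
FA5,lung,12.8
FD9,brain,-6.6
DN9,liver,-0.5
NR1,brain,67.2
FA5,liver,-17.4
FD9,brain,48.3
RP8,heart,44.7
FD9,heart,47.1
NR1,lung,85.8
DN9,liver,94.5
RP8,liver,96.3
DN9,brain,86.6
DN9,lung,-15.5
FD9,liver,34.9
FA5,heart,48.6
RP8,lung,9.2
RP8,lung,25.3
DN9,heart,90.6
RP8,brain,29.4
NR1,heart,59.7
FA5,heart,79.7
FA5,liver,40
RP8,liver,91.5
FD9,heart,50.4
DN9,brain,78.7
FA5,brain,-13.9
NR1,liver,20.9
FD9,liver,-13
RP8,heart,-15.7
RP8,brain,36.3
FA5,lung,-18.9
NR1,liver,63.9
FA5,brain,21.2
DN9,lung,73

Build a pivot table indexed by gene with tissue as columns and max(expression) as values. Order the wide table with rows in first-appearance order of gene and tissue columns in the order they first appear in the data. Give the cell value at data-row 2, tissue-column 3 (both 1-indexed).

48.3

With rows in first-appearance order of gene, row 2 is gene=FD9. tissue columns in first-appearance order: heart, lung, brain, liver; column 3 is brain.
Long rows with gene=FD9, tissue=brain: max(-6.6, 48.3) = 48.3.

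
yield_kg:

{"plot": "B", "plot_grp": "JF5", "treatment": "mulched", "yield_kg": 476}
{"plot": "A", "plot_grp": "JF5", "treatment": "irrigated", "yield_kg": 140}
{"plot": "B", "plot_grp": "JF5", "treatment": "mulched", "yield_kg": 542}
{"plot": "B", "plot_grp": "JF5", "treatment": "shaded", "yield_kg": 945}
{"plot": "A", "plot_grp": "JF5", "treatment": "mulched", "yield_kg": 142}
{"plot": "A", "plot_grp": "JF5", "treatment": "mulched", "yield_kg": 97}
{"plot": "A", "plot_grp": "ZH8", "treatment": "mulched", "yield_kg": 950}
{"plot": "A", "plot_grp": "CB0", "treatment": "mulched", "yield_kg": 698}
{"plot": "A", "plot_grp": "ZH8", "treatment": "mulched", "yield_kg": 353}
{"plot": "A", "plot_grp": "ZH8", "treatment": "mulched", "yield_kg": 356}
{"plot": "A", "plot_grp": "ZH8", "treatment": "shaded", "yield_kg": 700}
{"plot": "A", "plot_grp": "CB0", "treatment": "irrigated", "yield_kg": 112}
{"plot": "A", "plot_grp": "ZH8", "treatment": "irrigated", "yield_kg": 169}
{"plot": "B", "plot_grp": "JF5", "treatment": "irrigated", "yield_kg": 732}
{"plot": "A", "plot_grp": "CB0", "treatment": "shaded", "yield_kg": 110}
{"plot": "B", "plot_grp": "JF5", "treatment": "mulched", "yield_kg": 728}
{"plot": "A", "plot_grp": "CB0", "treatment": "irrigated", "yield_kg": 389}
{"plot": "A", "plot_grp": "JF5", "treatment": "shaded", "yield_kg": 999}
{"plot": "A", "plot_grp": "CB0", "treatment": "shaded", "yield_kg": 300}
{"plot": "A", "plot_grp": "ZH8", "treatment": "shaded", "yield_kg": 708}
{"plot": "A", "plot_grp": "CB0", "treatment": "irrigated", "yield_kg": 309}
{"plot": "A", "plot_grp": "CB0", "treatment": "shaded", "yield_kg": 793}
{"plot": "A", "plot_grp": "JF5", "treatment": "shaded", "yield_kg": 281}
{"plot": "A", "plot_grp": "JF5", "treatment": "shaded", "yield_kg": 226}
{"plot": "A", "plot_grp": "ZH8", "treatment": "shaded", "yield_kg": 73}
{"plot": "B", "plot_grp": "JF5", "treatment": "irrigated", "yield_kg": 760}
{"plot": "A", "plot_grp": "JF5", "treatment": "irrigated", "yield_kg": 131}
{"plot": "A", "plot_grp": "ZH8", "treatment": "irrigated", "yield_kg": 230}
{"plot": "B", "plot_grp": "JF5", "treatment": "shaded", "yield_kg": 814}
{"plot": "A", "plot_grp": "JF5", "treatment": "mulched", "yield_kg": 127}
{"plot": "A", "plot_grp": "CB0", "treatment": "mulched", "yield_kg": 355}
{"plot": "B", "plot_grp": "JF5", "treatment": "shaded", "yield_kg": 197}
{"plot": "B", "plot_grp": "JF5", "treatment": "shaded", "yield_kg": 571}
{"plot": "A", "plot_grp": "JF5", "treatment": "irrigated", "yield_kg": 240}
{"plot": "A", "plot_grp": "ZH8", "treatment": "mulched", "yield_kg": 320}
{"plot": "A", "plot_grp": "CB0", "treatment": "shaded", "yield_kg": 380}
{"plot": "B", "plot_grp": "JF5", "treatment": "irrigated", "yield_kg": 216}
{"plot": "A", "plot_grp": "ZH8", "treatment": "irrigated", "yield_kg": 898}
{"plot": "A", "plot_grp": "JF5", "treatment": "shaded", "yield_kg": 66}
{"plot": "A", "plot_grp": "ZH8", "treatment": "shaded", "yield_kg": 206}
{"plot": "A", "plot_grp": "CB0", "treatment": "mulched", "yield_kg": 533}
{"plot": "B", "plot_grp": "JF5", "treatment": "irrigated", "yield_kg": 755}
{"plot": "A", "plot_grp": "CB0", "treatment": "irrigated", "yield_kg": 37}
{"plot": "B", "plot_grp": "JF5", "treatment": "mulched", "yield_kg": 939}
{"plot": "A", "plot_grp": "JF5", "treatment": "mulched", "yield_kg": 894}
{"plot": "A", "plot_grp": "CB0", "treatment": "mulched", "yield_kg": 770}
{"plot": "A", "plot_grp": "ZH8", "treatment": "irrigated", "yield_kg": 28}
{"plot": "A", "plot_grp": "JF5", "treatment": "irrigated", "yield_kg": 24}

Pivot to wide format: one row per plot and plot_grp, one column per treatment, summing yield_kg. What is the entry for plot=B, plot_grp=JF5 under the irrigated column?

2463

Rows with plot=B, plot_grp=JF5 and treatment=irrigated: yield_kg values are 732, 760, 216, 755.
732 + 760 + 216 + 755 = 2463.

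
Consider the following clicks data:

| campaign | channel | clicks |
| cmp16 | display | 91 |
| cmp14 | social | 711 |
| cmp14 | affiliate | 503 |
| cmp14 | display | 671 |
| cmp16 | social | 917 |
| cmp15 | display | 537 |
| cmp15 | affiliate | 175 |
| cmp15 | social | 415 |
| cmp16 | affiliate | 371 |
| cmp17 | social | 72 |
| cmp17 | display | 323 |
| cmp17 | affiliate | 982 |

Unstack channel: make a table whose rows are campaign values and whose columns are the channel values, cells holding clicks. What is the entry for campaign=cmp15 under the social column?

415

Wide layout: rows indexed by campaign, columns are the 3 distinct channel values (display, social, affiliate).
Cell (campaign=cmp15, channel=social) draws from the long row where campaign=cmp15 and channel=social, which has clicks=415.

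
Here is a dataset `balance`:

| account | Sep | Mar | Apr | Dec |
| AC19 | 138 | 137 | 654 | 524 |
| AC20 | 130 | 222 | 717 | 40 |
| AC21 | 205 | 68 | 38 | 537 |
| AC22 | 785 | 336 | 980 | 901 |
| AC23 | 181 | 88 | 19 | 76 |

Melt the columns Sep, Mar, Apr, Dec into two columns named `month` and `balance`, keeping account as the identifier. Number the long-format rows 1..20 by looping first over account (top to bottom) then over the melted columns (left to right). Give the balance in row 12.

537

20 rows total (5 × 4). Row 12: index ⌊(12-1)/4⌋ = 2 into account → AC21; (12-1) mod 4 = 3 into the melted columns → Dec.
So row 12 is (AC21, Dec, 537); balance = 537.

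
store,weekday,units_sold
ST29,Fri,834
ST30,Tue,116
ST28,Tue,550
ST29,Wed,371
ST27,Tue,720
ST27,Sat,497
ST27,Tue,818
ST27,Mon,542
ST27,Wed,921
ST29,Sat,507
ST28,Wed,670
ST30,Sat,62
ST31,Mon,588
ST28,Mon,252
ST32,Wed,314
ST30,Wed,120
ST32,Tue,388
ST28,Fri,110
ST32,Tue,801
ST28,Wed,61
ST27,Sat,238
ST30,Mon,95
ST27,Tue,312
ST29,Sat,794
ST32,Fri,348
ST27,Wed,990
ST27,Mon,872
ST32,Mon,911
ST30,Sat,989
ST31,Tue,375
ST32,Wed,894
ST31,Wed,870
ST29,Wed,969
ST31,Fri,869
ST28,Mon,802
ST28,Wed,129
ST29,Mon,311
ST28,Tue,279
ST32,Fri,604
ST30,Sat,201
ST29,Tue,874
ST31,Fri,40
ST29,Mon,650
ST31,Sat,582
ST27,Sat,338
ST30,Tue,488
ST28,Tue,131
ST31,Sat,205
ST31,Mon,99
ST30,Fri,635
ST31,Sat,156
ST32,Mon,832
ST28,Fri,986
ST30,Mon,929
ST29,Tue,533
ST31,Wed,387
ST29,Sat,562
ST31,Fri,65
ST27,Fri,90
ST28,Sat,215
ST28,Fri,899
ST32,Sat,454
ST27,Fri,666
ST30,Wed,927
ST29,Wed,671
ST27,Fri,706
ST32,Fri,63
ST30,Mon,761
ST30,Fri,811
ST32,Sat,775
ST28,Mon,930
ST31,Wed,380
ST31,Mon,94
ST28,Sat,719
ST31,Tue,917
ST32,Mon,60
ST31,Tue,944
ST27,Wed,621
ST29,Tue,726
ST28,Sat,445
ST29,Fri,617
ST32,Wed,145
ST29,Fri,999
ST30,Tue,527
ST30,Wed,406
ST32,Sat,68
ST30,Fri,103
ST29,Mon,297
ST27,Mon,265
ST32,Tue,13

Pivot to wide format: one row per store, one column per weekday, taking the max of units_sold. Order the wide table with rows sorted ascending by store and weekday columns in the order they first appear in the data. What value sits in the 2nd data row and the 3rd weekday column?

670

With rows sorted ascending by store, row 2 is store=ST28. weekday columns in first-appearance order: Fri, Tue, Wed, Sat, Mon; column 3 is Wed.
Long rows with store=ST28, weekday=Wed: max(670, 61, 129) = 670.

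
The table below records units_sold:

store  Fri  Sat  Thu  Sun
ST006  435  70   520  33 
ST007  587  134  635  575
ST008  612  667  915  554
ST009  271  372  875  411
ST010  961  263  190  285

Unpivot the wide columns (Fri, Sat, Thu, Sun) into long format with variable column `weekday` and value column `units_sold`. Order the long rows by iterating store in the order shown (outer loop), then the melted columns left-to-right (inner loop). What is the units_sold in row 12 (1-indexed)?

20 rows total (5 × 4). Row 12: index ⌊(12-1)/4⌋ = 2 into store → ST008; (12-1) mod 4 = 3 into the melted columns → Sun.
So row 12 is (ST008, Sun, 554); units_sold = 554.

554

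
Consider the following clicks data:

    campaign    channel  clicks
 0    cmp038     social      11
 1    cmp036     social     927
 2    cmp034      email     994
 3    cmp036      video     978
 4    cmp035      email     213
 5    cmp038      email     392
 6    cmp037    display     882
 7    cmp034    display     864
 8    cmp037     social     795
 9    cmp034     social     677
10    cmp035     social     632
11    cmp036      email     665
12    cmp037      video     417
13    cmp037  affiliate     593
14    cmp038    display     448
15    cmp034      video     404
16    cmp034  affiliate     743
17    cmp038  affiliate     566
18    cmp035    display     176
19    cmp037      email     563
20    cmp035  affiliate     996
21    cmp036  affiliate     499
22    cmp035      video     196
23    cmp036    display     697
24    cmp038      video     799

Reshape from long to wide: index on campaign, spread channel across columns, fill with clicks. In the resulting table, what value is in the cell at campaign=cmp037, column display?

882

Wide layout: rows indexed by campaign, columns are the 5 distinct channel values (social, email, video, display, affiliate).
Cell (campaign=cmp037, channel=display) draws from the long row where campaign=cmp037 and channel=display, which has clicks=882.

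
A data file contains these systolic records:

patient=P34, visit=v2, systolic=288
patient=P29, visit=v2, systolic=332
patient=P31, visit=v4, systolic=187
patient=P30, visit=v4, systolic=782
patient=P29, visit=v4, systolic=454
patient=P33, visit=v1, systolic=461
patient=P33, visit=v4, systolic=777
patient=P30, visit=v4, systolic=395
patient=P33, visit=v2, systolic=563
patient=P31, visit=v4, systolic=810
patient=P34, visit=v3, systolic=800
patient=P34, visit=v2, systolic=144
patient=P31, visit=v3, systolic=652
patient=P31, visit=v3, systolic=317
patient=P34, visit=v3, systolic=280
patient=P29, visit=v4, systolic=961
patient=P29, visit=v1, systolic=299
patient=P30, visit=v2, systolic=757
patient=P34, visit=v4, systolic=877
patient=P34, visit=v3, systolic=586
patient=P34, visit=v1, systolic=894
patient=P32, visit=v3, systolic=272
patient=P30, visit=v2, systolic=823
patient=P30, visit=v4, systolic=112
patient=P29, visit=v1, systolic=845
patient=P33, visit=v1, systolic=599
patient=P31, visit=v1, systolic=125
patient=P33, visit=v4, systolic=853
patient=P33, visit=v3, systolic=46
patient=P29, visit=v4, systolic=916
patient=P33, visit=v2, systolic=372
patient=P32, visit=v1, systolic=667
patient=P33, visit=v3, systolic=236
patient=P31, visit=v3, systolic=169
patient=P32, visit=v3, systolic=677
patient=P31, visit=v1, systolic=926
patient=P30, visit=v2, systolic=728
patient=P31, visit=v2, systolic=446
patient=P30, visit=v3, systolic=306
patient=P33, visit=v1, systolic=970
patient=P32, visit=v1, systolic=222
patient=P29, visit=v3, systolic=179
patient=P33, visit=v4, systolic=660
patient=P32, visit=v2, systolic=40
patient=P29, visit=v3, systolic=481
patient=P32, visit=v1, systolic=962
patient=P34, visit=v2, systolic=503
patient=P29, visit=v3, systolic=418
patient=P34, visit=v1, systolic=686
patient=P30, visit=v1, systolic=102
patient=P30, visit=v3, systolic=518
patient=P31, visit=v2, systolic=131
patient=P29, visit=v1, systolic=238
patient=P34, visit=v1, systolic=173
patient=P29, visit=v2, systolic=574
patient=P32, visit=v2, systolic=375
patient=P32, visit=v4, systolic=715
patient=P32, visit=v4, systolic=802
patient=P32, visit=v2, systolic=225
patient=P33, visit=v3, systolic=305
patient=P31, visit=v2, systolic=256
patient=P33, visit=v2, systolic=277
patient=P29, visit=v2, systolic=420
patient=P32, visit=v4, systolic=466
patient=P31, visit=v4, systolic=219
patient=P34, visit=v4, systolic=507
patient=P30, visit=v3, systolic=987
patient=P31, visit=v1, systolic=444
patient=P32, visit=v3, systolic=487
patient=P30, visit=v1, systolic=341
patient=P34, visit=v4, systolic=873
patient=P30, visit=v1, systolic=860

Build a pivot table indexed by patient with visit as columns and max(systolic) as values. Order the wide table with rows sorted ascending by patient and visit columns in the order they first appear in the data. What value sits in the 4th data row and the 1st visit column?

With rows sorted ascending by patient, row 4 is patient=P32. visit columns in first-appearance order: v2, v4, v1, v3; column 1 is v2.
Long rows with patient=P32, visit=v2: max(40, 375, 225) = 375.

375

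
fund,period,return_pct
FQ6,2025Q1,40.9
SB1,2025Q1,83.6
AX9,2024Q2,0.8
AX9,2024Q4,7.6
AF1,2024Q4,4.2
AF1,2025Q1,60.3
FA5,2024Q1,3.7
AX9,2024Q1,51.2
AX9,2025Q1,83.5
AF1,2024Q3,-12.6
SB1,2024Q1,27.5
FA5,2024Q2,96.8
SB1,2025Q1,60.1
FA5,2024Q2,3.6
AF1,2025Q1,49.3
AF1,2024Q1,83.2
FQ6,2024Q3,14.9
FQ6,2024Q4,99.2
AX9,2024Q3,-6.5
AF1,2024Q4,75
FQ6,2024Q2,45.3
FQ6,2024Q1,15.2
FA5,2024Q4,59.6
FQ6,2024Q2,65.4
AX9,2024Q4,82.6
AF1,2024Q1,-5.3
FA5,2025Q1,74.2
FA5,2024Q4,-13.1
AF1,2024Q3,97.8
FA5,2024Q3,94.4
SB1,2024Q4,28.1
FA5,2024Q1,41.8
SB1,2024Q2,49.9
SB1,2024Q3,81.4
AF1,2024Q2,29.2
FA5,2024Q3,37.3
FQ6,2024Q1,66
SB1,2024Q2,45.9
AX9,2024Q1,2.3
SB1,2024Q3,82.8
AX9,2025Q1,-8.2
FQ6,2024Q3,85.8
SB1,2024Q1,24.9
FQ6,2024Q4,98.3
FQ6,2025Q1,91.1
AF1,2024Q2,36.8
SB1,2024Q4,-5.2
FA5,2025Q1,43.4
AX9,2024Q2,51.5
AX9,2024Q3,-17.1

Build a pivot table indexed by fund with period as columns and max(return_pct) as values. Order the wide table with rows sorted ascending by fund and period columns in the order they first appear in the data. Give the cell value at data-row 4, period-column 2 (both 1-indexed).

With rows sorted ascending by fund, row 4 is fund=FQ6. period columns in first-appearance order: 2025Q1, 2024Q2, 2024Q4, 2024Q1, 2024Q3; column 2 is 2024Q2.
Long rows with fund=FQ6, period=2024Q2: max(45.3, 65.4) = 65.4.

65.4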